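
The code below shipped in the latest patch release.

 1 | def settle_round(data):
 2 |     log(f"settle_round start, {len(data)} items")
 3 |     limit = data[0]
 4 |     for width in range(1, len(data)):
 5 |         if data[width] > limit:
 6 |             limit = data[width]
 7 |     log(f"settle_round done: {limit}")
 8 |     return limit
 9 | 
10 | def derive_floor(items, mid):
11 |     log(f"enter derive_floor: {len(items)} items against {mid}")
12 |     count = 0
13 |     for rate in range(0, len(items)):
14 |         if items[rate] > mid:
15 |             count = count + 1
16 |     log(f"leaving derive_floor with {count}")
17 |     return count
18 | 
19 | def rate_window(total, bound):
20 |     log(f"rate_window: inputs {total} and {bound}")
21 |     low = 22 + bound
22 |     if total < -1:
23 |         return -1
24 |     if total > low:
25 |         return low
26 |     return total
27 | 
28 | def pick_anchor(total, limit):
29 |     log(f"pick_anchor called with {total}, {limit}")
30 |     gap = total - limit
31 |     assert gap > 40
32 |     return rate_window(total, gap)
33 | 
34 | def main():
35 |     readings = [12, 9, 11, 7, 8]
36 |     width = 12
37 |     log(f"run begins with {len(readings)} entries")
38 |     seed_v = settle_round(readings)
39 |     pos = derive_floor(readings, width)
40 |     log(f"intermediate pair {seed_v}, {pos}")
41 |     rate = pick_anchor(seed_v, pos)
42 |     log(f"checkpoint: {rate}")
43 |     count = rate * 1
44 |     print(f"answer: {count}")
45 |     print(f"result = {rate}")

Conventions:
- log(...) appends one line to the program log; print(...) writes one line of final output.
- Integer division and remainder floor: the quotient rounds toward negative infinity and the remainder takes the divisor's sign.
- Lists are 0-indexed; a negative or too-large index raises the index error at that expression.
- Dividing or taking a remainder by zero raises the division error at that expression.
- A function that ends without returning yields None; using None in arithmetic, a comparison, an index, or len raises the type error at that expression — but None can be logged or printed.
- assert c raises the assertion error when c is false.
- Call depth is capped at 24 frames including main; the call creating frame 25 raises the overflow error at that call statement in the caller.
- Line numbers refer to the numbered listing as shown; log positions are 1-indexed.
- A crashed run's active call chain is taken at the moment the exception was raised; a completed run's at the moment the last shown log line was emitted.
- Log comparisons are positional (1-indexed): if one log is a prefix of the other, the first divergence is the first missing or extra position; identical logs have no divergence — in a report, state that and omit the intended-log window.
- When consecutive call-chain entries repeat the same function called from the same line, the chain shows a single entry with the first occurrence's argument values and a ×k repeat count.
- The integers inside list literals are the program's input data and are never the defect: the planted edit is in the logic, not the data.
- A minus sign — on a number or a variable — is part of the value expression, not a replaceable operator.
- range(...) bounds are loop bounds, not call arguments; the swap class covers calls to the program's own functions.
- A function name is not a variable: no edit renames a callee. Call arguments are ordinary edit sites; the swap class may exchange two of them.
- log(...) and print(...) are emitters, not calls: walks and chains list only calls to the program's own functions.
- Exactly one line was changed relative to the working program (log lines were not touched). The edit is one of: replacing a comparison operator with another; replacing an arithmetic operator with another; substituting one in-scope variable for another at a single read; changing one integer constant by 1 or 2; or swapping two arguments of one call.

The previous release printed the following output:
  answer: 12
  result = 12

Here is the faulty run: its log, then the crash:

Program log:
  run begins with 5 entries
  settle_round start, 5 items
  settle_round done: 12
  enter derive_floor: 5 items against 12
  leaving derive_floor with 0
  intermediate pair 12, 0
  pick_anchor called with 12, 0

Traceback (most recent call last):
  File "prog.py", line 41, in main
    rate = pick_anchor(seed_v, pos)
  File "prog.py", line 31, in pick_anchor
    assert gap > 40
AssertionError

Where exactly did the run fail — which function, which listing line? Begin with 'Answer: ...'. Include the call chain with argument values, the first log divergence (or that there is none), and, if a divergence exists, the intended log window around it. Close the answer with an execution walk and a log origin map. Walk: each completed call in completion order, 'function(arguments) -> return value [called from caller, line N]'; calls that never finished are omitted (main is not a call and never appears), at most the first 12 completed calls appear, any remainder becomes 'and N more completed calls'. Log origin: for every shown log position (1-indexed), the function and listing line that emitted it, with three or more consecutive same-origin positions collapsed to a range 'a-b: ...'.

Answer: the error was raised in pick_anchor, line 31.
Core observation: After 7 matching log lines the faulty run goes silent, while the working version continues with 'rate_window: inputs 12 and 12'.
Call chain: main -> pick_anchor(12, 0) (called at line 41).
First divergence: position 8 — the faulty run's log ends after 7 lines; the working version continues with 'rate_window: inputs 12 and 12'.
Intended log window:
  6: intermediate pair 12, 0
  7: pick_anchor called with 12, 0
  8: rate_window: inputs 12 and 12
  9: checkpoint: 12
Execution walk:
  settle_round([12, 9, 11, 7, 8]) -> 12  [called from main, line 38]
  derive_floor([12, 9, 11, 7, 8], 12) -> 0  [called from main, line 39]
Log line origins:
  1: emitted by main (line 37)
  2: emitted by settle_round (line 2)
  3: emitted by settle_round (line 7)
  4: emitted by derive_floor (line 11)
  5: emitted by derive_floor (line 16)
  6: emitted by main (line 40)
  7: emitted by pick_anchor (line 29)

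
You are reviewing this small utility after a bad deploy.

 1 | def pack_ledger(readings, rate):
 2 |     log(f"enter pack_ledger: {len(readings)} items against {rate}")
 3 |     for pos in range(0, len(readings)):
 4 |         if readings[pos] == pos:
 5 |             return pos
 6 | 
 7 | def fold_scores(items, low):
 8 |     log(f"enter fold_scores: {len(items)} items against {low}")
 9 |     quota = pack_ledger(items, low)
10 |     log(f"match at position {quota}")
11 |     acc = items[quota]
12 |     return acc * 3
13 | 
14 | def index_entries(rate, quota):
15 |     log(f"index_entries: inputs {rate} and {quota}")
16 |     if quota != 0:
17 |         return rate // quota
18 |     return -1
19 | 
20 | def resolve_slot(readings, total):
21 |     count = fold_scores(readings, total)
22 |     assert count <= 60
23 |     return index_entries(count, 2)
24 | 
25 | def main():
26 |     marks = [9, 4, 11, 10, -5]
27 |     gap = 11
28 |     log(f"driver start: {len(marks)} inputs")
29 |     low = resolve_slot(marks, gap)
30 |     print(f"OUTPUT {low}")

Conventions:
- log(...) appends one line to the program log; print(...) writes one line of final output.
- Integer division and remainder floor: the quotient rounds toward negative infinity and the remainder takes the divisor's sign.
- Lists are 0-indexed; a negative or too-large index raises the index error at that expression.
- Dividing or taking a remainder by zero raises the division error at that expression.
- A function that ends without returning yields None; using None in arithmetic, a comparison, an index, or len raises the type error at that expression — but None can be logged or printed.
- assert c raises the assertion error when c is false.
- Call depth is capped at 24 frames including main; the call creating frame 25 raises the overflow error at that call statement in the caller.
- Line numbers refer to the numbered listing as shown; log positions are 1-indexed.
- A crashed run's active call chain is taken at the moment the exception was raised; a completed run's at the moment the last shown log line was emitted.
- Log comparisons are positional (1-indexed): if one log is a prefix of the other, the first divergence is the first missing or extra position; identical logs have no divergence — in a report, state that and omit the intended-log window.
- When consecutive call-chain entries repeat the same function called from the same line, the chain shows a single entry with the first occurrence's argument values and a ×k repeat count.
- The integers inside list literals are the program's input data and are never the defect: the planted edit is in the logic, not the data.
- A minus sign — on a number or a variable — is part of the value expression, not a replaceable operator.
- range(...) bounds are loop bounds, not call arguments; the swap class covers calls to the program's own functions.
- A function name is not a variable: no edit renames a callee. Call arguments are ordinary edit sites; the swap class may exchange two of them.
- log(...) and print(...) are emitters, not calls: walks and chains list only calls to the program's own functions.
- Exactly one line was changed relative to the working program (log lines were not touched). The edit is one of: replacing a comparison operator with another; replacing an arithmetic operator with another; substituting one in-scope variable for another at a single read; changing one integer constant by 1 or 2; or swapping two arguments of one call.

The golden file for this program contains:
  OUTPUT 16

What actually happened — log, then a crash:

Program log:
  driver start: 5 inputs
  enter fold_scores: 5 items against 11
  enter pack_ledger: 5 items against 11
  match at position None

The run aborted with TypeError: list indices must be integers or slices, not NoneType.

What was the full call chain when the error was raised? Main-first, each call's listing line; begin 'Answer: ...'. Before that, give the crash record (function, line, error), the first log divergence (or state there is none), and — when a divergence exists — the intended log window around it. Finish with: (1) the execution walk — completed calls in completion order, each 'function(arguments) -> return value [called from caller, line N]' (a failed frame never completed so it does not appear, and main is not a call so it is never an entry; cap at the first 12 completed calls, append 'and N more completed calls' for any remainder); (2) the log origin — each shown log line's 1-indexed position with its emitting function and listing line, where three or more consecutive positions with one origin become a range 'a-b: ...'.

Answer: main -> resolve_slot (called at line 29) -> fold_scores (called at line 21).
Core observation: Everything matches until log position 4, which reads 'match at position None' in place of 'match at position 2'.
Crash: fold_scores, line 11, TypeError.
First divergence: at position 4 the run shows 'match at position None' where the working version logs 'match at position 2'.
Intended log window:
  2: enter fold_scores: 5 items against 11
  3: enter pack_ledger: 5 items against 11
  4: match at position 2
  5: index_entries: inputs 33 and 2
Execution walk:
  pack_ledger([9, 4, 11, 10, -5], 11) -> None  [called from fold_scores, line 9]
Log origins:
  1: logged in main at line 28
  2: logged in fold_scores at line 8
  3: logged in pack_ledger at line 2
  4: logged in fold_scores at line 10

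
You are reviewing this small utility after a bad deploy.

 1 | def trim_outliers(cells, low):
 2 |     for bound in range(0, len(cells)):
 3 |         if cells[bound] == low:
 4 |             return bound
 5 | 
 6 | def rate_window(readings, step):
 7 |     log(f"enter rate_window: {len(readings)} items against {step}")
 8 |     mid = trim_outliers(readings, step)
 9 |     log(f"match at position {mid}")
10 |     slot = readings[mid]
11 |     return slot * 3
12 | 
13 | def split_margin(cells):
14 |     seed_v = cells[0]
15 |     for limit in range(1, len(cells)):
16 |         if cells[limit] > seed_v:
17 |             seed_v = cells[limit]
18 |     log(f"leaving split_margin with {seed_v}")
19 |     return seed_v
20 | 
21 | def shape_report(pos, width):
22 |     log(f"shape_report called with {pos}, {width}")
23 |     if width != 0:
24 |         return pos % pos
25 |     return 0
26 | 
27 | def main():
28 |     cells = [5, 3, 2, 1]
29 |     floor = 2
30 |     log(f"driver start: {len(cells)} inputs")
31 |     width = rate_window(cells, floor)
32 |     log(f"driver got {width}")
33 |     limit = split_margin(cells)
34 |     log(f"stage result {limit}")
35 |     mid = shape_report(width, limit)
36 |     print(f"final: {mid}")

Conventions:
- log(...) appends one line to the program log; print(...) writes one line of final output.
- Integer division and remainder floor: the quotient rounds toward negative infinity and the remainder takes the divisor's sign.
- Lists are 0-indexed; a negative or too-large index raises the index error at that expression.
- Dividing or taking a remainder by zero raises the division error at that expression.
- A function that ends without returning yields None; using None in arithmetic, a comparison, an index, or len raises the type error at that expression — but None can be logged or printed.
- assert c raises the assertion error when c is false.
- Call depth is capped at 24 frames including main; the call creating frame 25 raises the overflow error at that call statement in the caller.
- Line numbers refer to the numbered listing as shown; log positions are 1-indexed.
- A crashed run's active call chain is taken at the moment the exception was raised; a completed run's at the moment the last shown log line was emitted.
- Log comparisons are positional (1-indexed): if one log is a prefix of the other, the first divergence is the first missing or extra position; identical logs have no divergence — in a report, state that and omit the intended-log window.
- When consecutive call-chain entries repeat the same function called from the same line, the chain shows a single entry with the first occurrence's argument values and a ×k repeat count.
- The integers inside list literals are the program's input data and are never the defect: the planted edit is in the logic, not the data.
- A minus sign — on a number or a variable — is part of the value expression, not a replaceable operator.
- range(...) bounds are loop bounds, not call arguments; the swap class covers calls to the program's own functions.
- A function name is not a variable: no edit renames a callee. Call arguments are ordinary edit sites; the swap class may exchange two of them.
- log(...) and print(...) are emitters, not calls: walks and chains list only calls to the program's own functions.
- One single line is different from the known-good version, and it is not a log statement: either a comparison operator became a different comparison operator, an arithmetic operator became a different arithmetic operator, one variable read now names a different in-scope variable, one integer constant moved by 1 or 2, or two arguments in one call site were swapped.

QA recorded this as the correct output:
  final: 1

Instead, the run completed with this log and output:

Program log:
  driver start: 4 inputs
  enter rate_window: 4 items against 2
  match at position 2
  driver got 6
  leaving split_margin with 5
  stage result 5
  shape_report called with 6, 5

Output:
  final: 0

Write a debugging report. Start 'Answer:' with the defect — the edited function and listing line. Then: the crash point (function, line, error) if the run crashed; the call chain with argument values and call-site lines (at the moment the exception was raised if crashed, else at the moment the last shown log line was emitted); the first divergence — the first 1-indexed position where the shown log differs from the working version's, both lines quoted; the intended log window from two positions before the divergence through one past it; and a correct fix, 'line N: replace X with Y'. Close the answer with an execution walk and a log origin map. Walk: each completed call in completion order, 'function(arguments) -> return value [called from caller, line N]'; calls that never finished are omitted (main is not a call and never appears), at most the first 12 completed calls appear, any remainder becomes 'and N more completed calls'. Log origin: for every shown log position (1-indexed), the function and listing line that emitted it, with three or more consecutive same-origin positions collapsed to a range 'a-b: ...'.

Answer: the defect is in shape_report at line 24.
The tell: Log streams are identical — the defect surfaces only in the printed output.
Call chain: main -> shape_report(6, 5) (called at line 35).
First divergence: none; the two logs match at every position.
Execution walk:
  trim_outliers([5, 3, 2, 1], 2) -> 2  [called from rate_window, line 8]
  rate_window([5, 3, 2, 1], 2) -> 6  [called from main, line 31]
  split_margin([5, 3, 2, 1]) -> 5  [called from main, line 33]
  shape_report(6, 5) -> 0  [called from main, line 35]
Log line origins:
  1 — main, line 30
  2 — rate_window, line 7
  3 — rate_window, line 9
  4 — main, line 32
  5 — split_margin, line 18
  6 — main, line 34
  7 — shape_report, line 22
A correct fix: line 24: replace `pos % pos` with `pos % width`.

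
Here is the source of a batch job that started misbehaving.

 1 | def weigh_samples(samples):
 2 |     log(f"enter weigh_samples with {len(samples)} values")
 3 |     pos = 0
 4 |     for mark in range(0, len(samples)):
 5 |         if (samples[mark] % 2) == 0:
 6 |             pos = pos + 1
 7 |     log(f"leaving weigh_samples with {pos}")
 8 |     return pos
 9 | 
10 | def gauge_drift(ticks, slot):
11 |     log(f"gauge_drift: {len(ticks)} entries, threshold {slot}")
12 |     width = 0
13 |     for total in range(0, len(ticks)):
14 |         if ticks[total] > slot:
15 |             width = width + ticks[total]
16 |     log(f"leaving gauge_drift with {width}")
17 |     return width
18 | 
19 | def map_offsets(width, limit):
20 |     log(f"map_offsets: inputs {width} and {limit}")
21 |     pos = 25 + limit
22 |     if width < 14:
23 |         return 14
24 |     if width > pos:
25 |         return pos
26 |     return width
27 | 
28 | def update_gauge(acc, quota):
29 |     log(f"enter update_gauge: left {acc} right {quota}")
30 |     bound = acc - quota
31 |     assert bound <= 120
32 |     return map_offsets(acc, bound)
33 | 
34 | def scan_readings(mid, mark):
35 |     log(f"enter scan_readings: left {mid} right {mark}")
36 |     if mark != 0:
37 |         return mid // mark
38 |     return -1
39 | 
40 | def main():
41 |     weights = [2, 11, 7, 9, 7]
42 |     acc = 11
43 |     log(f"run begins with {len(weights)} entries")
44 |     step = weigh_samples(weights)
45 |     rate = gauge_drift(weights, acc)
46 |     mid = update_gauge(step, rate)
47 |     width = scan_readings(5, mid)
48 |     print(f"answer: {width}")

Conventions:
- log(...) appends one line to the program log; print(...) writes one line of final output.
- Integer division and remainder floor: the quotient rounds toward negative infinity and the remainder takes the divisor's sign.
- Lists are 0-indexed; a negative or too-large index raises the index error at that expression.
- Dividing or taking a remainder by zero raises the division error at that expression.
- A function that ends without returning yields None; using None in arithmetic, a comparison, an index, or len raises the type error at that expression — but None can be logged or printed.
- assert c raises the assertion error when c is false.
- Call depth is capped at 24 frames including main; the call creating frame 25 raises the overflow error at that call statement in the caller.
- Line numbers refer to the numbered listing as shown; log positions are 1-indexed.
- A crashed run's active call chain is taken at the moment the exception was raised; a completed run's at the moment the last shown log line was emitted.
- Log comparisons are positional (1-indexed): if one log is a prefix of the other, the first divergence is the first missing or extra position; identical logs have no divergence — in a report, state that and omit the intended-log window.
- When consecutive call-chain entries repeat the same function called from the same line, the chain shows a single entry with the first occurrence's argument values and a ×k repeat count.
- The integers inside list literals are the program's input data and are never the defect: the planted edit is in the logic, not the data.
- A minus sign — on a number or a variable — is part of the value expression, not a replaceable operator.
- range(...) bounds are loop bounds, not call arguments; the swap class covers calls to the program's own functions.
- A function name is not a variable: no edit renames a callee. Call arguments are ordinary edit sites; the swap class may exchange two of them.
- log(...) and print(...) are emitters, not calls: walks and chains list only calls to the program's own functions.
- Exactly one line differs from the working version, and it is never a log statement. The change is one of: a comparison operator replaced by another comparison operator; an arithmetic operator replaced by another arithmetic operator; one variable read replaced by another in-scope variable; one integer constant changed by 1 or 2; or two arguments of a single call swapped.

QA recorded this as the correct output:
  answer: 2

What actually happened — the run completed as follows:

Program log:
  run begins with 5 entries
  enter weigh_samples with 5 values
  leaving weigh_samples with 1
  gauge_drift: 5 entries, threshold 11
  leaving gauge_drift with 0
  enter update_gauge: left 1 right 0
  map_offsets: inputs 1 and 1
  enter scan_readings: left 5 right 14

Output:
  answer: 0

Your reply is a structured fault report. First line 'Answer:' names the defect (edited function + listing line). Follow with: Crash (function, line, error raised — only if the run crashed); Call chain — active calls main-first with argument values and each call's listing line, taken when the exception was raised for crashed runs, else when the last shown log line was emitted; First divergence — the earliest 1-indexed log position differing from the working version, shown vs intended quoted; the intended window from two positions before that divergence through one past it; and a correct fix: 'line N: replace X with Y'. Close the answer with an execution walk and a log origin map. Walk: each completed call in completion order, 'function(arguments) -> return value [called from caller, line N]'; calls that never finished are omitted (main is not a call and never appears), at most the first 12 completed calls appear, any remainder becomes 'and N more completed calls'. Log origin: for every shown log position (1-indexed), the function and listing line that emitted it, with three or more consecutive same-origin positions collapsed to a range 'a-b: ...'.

Answer: the defect is in main at line 47.
The tell: The earliest visible damage is log position 8 — 'enter scan_readings: left 5 right 14' rather than the intended 'enter scan_readings: left 14 right 5'.
Call chain: main -> scan_readings(5, 14) (called at line 47).
First divergence: at position 8 the run shows 'enter scan_readings: left 5 right 14' where the working version logs 'enter scan_readings: left 14 right 5'.
Intended log window:
  6: enter update_gauge: left 1 right 0
  7: map_offsets: inputs 1 and 1
  8: enter scan_readings: left 14 right 5
Execution walk:
  weigh_samples([2, 11, 7, 9, 7]) -> 1  [called from main, line 44]
  gauge_drift([2, 11, 7, 9, 7], 11) -> 0  [called from main, line 45]
  map_offsets(1, 1) -> 14  [called from update_gauge, line 32]
  update_gauge(1, 0) -> 14  [called from main, line 46]
  scan_readings(5, 14) -> 0  [called from main, line 47]
Log line origins:
  1: logged in main at line 43
  2: logged in weigh_samples at line 2
  3: logged in weigh_samples at line 7
  4: logged in gauge_drift at line 11
  5: logged in gauge_drift at line 16
  6: logged in update_gauge at line 29
  7: logged in map_offsets at line 20
  8: logged in scan_readings at line 35
A correct fix: line 47: replace `scan_readings(5, mid)` with `scan_readings(mid, 5)`.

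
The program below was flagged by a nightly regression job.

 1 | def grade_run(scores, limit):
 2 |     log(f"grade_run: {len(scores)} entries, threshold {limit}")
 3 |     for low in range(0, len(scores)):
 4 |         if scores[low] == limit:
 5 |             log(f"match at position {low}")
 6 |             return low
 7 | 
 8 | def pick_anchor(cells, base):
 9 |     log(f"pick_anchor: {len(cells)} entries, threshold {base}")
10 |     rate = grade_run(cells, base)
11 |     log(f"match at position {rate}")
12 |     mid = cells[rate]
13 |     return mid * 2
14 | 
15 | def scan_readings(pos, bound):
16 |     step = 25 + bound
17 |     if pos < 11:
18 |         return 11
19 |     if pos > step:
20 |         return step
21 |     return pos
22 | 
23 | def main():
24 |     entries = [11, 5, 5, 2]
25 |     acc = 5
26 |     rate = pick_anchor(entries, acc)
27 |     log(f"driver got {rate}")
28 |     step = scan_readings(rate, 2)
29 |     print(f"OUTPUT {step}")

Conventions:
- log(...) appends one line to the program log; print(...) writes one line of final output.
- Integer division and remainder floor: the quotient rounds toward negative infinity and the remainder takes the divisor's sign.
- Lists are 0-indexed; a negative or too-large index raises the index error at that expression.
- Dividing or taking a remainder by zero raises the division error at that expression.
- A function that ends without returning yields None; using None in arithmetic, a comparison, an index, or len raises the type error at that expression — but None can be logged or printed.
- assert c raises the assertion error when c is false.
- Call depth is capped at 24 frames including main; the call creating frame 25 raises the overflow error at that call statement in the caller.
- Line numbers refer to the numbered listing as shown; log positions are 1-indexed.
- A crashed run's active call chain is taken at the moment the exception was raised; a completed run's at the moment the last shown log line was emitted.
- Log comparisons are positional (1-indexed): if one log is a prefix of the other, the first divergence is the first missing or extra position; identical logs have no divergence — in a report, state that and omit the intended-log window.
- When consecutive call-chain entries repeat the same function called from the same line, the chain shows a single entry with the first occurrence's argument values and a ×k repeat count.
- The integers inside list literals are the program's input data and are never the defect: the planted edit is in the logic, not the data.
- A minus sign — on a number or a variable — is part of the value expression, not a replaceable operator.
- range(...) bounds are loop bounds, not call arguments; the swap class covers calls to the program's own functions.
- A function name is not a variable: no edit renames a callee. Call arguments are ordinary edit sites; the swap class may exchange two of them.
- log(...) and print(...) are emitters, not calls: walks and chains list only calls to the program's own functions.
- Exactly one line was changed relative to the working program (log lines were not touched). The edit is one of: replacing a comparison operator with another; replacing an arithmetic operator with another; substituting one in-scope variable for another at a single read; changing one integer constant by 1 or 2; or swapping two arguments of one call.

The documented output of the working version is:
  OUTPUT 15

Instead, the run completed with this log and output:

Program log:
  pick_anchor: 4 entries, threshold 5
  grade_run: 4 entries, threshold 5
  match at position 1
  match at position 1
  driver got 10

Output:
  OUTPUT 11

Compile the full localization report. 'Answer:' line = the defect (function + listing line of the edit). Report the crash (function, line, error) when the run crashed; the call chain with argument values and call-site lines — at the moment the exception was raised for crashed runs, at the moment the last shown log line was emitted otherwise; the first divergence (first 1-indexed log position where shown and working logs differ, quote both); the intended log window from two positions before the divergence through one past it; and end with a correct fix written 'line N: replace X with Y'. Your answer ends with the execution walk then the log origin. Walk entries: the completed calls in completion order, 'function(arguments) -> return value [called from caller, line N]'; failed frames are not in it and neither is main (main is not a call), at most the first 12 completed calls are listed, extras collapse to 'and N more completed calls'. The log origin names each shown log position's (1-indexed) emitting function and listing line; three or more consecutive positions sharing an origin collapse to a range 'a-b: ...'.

Answer: the defect is in pick_anchor at line 13.
Key fact: The log first diverges at position 5: the faulty run prints 'driver got 10' where the working version prints 'driver got 15'.
Call chain: main.
First divergence: position 5 — the shown line 'driver got 10' should read 'driver got 15'.
Intended log window:
  3: match at position 1
  4: match at position 1
  5: driver got 15
Execution walk:
  grade_run([11, 5, 5, 2], 5) -> 1  [called from pick_anchor, line 10]
  pick_anchor([11, 5, 5, 2], 5) -> 10  [called from main, line 26]
  scan_readings(10, 2) -> 11  [called from main, line 28]
Log origins:
  1: from pick_anchor, line 9
  2: from grade_run, line 2
  3: from grade_run, line 5
  4: from pick_anchor, line 11
  5: from main, line 27
A correct fix: line 13: replace `2` with `3`.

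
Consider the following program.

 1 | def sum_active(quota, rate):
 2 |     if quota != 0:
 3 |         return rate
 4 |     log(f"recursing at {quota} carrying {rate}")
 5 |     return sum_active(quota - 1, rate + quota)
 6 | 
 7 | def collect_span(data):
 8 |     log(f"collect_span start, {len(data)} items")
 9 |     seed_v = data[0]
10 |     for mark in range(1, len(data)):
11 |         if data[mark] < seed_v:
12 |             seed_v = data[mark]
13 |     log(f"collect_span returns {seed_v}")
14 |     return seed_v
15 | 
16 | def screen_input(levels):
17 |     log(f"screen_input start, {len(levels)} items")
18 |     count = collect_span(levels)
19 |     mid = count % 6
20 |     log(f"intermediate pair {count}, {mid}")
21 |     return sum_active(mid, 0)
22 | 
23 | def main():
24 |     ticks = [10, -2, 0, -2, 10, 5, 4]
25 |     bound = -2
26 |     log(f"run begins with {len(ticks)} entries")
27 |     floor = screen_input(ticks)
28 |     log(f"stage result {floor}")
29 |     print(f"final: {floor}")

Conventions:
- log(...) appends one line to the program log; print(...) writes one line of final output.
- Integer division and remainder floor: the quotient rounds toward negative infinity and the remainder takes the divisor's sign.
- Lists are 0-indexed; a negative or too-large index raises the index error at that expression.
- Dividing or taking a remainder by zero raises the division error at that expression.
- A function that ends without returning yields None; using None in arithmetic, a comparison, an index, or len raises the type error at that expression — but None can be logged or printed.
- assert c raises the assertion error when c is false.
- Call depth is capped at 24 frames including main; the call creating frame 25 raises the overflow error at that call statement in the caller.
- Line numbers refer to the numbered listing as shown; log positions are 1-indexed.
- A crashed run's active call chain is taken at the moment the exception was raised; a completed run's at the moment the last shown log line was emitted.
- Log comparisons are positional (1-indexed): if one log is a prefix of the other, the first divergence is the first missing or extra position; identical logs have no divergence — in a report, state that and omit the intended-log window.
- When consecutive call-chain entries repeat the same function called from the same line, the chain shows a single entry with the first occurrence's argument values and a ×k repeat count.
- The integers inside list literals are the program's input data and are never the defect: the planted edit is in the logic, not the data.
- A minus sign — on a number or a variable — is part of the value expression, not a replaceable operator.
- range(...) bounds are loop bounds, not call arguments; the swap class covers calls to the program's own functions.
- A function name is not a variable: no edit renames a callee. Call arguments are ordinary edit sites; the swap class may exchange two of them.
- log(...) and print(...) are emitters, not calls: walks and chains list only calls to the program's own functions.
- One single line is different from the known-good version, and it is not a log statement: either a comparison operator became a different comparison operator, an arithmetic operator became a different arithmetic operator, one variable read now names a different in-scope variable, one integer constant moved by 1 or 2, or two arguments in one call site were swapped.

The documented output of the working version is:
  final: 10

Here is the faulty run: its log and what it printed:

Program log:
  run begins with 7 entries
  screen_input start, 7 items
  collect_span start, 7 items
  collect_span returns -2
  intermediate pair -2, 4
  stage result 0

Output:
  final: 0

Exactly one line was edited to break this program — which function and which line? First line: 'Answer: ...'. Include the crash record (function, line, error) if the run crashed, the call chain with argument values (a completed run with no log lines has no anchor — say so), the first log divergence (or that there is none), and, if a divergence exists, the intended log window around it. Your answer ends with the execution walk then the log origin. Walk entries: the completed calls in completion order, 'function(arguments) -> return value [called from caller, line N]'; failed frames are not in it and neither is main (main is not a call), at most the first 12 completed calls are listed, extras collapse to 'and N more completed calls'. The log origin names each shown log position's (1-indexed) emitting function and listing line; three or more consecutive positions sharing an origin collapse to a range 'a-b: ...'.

Answer: the defect is in sum_active at line 2.
The tell: The log first diverges at position 6: the faulty run prints 'stage result 0' where the working version prints 'recursing at 4 carrying 0'.
Call chain: main.
First divergence: position 6 — shown 'stage result 0', intended 'recursing at 4 carrying 0'.
Intended log window:
  4: collect_span returns -2
  5: intermediate pair -2, 4
  6: recursing at 4 carrying 0
  7: recursing at 3 carrying 4
Execution walk:
  collect_span([10, -2, 0, -2, 10, 5, 4]) -> -2  [called from screen_input, line 18]
  sum_active(4, 0) -> 0  [called from screen_input, line 21]
  screen_input([10, -2, 0, -2, 10, 5, 4]) -> 0  [called from main, line 27]
Log origins:
  1: from main, line 26
  2: from screen_input, line 17
  3: from collect_span, line 8
  4: from collect_span, line 13
  5: from screen_input, line 20
  6: from main, line 28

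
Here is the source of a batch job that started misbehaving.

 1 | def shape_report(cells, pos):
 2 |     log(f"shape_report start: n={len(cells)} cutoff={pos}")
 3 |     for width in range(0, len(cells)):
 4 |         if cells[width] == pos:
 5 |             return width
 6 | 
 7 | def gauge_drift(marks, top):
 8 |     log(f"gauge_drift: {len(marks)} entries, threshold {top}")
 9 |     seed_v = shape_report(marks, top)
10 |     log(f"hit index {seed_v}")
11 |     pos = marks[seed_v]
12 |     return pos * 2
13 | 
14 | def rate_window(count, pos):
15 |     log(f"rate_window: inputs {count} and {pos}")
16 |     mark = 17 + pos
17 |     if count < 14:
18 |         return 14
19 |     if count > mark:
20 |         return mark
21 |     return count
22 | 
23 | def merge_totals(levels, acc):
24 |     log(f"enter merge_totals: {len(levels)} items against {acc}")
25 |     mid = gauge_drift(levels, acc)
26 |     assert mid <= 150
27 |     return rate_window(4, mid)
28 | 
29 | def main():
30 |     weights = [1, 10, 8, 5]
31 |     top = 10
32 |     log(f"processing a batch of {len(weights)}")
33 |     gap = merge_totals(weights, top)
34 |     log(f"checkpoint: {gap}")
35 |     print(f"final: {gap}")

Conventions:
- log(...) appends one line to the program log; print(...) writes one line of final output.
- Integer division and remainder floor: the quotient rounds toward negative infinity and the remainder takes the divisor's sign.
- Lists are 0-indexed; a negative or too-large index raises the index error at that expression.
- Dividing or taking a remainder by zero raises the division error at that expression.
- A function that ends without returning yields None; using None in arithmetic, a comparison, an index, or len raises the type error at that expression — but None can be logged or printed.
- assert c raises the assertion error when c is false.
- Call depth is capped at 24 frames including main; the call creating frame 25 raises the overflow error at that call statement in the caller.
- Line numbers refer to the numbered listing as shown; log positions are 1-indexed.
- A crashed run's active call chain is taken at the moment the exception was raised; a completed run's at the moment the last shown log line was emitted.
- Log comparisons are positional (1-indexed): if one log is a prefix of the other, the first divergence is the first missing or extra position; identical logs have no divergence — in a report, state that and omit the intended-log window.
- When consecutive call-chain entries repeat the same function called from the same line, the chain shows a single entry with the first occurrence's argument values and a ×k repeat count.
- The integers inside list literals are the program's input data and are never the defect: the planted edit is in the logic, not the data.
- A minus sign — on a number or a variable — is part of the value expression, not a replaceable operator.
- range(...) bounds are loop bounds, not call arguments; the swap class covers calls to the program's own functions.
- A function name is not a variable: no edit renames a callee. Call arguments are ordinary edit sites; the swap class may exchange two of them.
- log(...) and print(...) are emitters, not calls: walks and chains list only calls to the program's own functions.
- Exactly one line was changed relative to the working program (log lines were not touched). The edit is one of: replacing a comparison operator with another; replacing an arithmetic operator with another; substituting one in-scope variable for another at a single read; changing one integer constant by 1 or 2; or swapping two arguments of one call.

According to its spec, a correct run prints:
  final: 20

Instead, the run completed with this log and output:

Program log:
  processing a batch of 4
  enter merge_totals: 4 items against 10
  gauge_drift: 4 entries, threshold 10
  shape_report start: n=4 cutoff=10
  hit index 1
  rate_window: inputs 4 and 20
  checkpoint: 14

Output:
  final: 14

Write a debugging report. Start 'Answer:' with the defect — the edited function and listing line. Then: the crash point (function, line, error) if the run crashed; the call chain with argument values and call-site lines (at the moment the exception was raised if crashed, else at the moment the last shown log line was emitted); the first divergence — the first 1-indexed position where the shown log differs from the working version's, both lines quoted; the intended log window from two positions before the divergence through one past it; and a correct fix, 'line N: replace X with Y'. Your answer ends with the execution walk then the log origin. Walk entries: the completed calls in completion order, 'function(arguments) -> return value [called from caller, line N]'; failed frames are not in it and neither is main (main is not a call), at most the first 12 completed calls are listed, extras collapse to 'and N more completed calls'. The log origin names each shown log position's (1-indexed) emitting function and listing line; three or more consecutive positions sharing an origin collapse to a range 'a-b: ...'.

Answer: the defect is in merge_totals at line 27.
Core observation: The earliest visible damage is log position 6 — 'rate_window: inputs 4 and 20' rather than the intended 'rate_window: inputs 20 and 4'.
Call chain: main.
First divergence: position 6 — shown 'rate_window: inputs 4 and 20', intended 'rate_window: inputs 20 and 4'.
Intended log window:
  4: shape_report start: n=4 cutoff=10
  5: hit index 1
  6: rate_window: inputs 20 and 4
  7: checkpoint: 20
Execution walk:
  shape_report([1, 10, 8, 5], 10) -> 1  [called from gauge_drift, line 9]
  gauge_drift([1, 10, 8, 5], 10) -> 20  [called from merge_totals, line 25]
  rate_window(4, 20) -> 14  [called from merge_totals, line 27]
  merge_totals([1, 10, 8, 5], 10) -> 14  [called from main, line 33]
Log line origins:
  1: logged in main at line 32
  2: logged in merge_totals at line 24
  3: logged in gauge_drift at line 8
  4: logged in shape_report at line 2
  5: logged in gauge_drift at line 10
  6: logged in rate_window at line 15
  7: logged in main at line 34
A correct fix: line 27: replace `rate_window(4, mid)` with `rate_window(mid, 4)`.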